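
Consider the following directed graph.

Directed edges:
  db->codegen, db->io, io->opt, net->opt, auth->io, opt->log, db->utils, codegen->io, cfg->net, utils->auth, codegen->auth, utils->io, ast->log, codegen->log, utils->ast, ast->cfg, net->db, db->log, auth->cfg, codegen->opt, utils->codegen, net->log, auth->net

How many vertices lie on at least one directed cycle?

7

A vertex is on a directed cycle iff it belongs to a strongly connected component of size ≥ 2 (or has a self-loop).
The vertices on cycles are {db, ast, cfg, net, auth, utils, codegen} — 7 in total.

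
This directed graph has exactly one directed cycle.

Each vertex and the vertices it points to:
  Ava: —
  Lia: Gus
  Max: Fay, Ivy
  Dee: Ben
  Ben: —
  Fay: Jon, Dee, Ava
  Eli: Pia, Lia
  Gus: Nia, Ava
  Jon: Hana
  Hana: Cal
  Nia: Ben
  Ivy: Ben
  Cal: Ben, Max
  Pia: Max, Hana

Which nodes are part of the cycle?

DFS with gray/black marking from Max:
Max gray
  Fay gray
    Jon gray
      Hana gray
        Cal gray
          Ben gray
          Ben black
          Cal→Max: Max is gray → back edge
Back edge closes the cycle Max → Fay → Jon → Hana → Cal → Max; its vertices are {Cal, Fay, Jon, Max, Hana}.

Cal, Fay, Jon, Max, Hana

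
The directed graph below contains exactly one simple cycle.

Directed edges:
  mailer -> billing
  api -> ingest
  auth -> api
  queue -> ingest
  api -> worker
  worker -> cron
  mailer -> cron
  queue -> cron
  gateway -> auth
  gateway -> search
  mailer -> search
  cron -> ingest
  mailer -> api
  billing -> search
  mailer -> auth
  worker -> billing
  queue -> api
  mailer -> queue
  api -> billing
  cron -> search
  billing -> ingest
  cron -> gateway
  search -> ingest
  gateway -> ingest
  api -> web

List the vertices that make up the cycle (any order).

DFS with gray/black marking from auth:
auth gray
  api gray
    worker gray
      billing gray
        ingest gray
        ingest black
        search gray
          search→ingest: ingest black — skip
        search black
      billing black
      cron gray
        cron→ingest: ingest black — skip
        gateway gray
          gateway→ingest: ingest black — skip
          gateway→search: search black — skip
          gateway→auth: auth is gray → back edge
Back edge closes the cycle auth → api → worker → cron → gateway → auth; its vertices are {api, auth, cron, worker, gateway}.

api, auth, cron, worker, gateway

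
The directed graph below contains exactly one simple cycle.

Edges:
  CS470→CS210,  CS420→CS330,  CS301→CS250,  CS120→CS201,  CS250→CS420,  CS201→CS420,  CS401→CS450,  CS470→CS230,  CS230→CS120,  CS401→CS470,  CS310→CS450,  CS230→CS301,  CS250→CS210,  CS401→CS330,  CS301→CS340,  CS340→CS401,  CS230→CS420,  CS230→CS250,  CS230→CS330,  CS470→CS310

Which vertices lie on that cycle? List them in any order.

CS230, CS301, CS340, CS401, CS470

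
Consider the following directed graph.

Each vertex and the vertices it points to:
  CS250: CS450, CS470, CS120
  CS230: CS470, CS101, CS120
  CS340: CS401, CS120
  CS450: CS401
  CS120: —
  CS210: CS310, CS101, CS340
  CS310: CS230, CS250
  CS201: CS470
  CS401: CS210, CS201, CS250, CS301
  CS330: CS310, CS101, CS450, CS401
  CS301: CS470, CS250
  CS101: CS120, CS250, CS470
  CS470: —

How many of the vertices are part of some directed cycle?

A vertex is on a directed cycle iff it belongs to a strongly connected component of size ≥ 2 (or has a self-loop).
The vertices on cycles are {CS101, CS210, CS230, CS250, CS301, CS310, CS340, CS401, CS450} — 9 in total.

9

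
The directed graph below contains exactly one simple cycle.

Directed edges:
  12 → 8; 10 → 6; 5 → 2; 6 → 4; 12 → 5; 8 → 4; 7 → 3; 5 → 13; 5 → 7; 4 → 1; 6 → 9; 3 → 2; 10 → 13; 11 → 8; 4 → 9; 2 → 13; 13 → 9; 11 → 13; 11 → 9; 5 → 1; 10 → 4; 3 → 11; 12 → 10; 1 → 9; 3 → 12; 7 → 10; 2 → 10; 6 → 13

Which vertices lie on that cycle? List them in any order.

3, 5, 7, 12

DFS with gray/black marking from 5:
5 gray
  1 gray
    9 gray
    9 black
  1 black
  2 gray
    10 gray
      13 gray
        13→9: 9 black — skip
      13 black
      6 gray
        6→13: 13 black — skip
        6→9: 9 black — skip
        4 gray
          4→9: 9 black — skip
          4→1: 1 black — skip
        4 black
      6 black
      10→4: 4 black — skip
    10 black
    2→13: 13 black — skip
  2 black
  5→13: 13 black — skip
  7 gray
    7→10: 10 black — skip
    3 gray
      11 gray
        11→13: 13 black — skip
        11→9: 9 black — skip
        8 gray
          8→4: 4 black — skip
        8 black
      11 black
      12 gray
        12→10: 10 black — skip
        12→5: 5 is gray → back edge
Back edge closes the cycle 5 → 7 → 3 → 12 → 5; its vertices are {3, 5, 7, 12}.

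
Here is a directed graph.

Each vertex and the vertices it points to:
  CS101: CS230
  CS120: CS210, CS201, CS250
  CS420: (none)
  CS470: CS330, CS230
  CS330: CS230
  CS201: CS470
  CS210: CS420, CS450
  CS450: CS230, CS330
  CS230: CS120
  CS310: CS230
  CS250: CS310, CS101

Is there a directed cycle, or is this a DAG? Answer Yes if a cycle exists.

DFS with white/gray/black marking, starting from CS210:
CS210 gray
  CS420 gray
  CS420 black
  CS450 gray
    CS230 gray
      CS120 gray
        CS120→CS210: CS210 is gray → back edge
Back edge found, so a cycle exists: CS210 → CS450 → CS230 → CS120 → CS210.

Yes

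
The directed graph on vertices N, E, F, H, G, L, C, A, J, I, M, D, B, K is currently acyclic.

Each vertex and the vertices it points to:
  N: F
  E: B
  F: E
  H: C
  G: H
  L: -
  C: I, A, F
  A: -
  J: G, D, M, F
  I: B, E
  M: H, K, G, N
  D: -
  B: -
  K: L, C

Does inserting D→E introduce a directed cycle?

No

Adding D→E creates a cycle iff E can already reach D.
Explore from E: no path reaches D. The graph stays acyclic.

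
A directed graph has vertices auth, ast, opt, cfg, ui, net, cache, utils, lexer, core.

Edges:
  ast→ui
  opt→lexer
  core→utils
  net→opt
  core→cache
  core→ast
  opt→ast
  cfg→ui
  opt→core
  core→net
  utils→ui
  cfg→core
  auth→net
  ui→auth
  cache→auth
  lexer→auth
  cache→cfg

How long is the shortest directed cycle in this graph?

For each vertex v, BFS finds the shortest path from v back to v.
The shortest such closed walk is core → net → opt → core, length 3.

3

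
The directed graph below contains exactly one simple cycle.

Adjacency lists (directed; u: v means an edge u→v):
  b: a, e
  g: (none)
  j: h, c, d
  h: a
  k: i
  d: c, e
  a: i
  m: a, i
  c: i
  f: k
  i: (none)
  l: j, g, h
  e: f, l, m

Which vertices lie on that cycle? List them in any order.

DFS with gray/black marking from e:
e gray
  f gray
    k gray
      i gray
      i black
    k black
  f black
  l gray
    j gray
      h gray
        a gray
          a→i: i black — skip
        a black
      h black
      c gray
        c→i: i black — skip
      c black
      d gray
        d→c: c black — skip
        d→e: e is gray → back edge
Back edge closes the cycle e → l → j → d → e; its vertices are {d, e, j, l}.

d, e, j, l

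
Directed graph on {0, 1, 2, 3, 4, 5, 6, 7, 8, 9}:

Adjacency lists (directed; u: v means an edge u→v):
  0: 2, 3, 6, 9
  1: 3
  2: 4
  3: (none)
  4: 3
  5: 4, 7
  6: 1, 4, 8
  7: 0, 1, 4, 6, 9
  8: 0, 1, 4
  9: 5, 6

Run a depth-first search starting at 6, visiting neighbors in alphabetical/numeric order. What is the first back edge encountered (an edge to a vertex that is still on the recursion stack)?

0->6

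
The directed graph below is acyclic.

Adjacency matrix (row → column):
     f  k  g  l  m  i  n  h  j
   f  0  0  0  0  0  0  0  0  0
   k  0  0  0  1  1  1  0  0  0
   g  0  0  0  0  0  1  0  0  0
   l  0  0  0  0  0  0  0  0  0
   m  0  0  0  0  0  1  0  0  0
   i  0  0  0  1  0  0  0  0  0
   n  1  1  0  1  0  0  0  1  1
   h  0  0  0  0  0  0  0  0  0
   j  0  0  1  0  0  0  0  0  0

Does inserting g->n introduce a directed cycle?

Adding g→n creates a cycle iff n can already reach g.
Path from n: n → j → g.
So n → … → g → n is a cycle.

Yes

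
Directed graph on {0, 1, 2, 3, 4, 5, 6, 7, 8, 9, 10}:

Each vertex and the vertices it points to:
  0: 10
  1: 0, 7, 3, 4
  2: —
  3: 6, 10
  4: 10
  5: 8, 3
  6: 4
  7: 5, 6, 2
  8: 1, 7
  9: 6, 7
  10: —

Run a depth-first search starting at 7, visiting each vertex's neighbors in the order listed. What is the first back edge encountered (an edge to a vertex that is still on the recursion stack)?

1→7

DFS from 7 (visiting each vertex's neighbors in the order listed); mark gray on enter, black on exit:
7 gray
  5 gray
    8 gray
      1 gray
        0 gray
          10 gray
          10 black
        0 black
        1→7: 7 is gray → back edge
First back edge: 1 → 7.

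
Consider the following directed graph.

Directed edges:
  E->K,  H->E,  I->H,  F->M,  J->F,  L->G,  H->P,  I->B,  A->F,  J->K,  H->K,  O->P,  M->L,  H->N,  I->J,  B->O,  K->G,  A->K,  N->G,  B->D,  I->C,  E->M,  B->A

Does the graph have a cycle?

No

DFS with white/gray/black marking, starting from H:
H gray
  K gray
    G gray
    G black
  K black
  N gray
    N→G: G black — skip
  N black
  P gray
  P black
  E gray
    M gray
      L gray
        L→G: G black — skip
      L black
    M black
    E→K: K black — skip
  E black
H black
D gray
D black
I gray
  I→H: H black — skip
  B gray
    A gray
      A→K: K black — skip
      F gray
        F→M: M black — skip
      F black
    A black
    B→D: D black — skip
    O gray
      O→P: P black — skip
    O black
  B black
  C gray
  C black
  J gray
    J→F: F black — skip
    J→K: K black — skip
  J black
I black
Every edge goes to a white or black vertex — no back edge, so the graph is acyclic.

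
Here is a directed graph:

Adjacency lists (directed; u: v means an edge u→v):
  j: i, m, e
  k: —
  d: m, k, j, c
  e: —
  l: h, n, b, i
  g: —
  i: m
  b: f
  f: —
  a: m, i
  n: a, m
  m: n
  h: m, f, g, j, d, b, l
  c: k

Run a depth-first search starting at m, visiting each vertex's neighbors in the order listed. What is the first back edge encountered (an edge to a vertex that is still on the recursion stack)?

a->m

DFS from m (visiting each vertex's neighbors in the order listed); mark gray on enter, black on exit:
m gray
  n gray
    a gray
      a→m: m is gray → back edge
First back edge: a → m.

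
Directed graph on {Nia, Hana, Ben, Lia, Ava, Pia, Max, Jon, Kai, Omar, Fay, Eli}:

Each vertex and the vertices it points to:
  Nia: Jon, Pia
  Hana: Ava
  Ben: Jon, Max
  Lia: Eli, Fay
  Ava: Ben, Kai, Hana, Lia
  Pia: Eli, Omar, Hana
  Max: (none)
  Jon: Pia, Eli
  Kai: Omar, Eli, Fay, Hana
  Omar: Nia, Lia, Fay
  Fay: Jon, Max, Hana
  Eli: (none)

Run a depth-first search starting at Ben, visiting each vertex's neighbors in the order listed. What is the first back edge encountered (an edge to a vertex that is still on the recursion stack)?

DFS from Ben (visiting each vertex's neighbors in the order listed); mark gray on enter, black on exit:
Ben gray
  Jon gray
    Pia gray
      Eli gray
      Eli black
      Omar gray
        Nia gray
          Nia→Jon: Jon is gray → back edge
First back edge: Nia → Jon.

Nia->Jon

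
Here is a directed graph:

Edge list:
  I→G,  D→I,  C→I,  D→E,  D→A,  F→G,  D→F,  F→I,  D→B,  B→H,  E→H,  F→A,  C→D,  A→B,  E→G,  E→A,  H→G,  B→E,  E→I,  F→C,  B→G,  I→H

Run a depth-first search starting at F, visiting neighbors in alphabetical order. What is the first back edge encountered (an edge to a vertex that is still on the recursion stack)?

E→A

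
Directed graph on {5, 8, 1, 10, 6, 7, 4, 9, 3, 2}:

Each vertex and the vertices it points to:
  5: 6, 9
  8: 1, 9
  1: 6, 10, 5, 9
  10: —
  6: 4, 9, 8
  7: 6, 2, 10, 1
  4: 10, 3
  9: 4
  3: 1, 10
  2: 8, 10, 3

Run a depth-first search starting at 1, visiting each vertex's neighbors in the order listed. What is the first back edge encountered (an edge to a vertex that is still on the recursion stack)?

DFS from 1 (visiting each vertex's neighbors in the order listed); mark gray on enter, black on exit:
1 gray
  6 gray
    4 gray
      10 gray
      10 black
      3 gray
        3→1: 1 is gray → back edge
First back edge: 3 → 1.

3→1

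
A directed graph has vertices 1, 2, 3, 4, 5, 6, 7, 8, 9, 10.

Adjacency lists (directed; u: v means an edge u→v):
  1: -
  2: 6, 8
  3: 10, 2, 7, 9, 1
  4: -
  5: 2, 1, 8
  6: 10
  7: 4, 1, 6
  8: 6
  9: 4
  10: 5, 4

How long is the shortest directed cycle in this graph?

4

For each vertex v, BFS finds the shortest path from v back to v.
The shortest such closed walk is 10 → 5 → 2 → 6 → 10, length 4.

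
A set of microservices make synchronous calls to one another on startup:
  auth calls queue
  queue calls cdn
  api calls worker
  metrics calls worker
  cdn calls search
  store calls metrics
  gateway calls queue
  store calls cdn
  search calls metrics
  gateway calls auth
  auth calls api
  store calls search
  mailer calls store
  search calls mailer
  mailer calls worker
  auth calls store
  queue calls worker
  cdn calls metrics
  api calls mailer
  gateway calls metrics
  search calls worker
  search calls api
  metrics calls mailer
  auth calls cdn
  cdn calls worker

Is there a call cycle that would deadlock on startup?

Yes

DFS with white/gray/black marking, starting from gateway:
gateway gray
  metrics gray
    worker gray
    worker black
    mailer gray
      mailer→worker: worker black — skip
      store gray
        store→metrics: metrics is gray → back edge
Back edge found, so a cycle exists: metrics → mailer → store → metrics.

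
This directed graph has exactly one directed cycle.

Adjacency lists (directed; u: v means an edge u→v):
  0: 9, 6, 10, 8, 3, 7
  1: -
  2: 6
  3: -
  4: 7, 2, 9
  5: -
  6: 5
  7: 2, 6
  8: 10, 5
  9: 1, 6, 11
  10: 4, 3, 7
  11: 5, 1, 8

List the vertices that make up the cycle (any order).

4, 8, 9, 10, 11

DFS with gray/black marking from 10:
10 gray
  4 gray
    7 gray
      2 gray
        6 gray
          5 gray
          5 black
        6 black
      2 black
      7→6: 6 black — skip
    7 black
    4→2: 2 black — skip
    9 gray
      1 gray
      1 black
      9→6: 6 black — skip
      11 gray
        11→5: 5 black — skip
        11→1: 1 black — skip
        8 gray
          8→10: 10 is gray → back edge
Back edge closes the cycle 10 → 4 → 9 → 11 → 8 → 10; its vertices are {4, 8, 9, 10, 11}.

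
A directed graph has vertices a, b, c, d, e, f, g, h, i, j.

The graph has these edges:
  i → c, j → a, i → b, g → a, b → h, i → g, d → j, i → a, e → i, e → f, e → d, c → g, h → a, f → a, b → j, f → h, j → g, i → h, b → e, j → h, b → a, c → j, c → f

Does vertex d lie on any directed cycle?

No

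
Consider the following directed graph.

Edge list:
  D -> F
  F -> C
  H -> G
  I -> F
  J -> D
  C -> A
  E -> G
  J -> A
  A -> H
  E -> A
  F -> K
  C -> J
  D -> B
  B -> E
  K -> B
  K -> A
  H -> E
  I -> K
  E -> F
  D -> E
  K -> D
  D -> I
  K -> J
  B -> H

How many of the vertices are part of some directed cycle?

A vertex is on a directed cycle iff it belongs to a strongly connected component of size ≥ 2 (or has a self-loop).
The vertices on cycles are {A, B, C, D, E, F, H, I, J, K} — 10 in total.

10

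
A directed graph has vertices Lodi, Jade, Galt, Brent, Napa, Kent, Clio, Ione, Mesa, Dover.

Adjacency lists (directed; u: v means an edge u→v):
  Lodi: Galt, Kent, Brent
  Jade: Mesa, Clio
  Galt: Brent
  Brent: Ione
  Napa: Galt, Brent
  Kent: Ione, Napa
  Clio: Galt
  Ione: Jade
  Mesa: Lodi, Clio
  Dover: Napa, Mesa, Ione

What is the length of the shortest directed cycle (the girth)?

For each vertex v, BFS finds the shortest path from v back to v.
The shortest such closed walk is Ione → Jade → Clio → Galt → Brent → Ione, length 5.

5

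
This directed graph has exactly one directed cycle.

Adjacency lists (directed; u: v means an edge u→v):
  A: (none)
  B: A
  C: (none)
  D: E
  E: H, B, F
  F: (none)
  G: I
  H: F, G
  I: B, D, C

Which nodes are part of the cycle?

DFS with gray/black marking from G:
G gray
  I gray
    B gray
      A gray
      A black
    B black
    D gray
      E gray
        H gray
          F gray
          F black
          H→G: G is gray → back edge
Back edge closes the cycle G → I → D → E → H → G; its vertices are {D, E, G, H, I}.

D, E, G, H, I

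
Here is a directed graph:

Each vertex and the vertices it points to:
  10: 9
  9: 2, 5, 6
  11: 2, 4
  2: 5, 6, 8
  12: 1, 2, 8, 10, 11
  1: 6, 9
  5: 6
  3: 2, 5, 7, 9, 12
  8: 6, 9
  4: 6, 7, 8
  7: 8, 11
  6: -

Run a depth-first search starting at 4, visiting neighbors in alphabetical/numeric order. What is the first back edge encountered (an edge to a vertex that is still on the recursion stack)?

2->8

DFS from 4 (visiting neighbors in alphabetical/numeric order); mark gray on enter, black on exit:
4 gray
  6 gray
  6 black
  7 gray
    8 gray
      8→6: 6 black — skip
      9 gray
        2 gray
          5 gray
            5→6: 6 black — skip
          5 black
          2→6: 6 black — skip
          2→8: 8 is gray → back edge
First back edge: 2 → 8.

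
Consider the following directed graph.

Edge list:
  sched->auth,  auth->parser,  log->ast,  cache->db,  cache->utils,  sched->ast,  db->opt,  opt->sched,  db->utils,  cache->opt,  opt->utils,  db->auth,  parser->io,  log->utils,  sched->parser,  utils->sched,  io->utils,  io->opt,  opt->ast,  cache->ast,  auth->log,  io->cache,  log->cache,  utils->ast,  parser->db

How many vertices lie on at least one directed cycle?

9

A vertex is on a directed cycle iff it belongs to a strongly connected component of size ≥ 2 (or has a self-loop).
The vertices on cycles are {db, io, log, opt, auth, cache, sched, utils, parser} — 9 in total.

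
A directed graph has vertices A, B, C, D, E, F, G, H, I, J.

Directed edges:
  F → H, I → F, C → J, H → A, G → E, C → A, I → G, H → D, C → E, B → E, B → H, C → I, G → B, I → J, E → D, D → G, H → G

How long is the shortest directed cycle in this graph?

For each vertex v, BFS finds the shortest path from v back to v.
The shortest such closed walk is G → B → H → G, length 3.

3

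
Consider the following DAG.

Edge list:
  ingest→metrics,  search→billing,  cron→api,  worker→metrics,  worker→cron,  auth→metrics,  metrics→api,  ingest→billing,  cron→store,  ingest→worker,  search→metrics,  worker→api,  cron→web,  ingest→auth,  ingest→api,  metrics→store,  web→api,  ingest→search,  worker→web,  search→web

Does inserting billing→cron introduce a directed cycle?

No

Adding billing→cron creates a cycle iff cron can already reach billing.
Explore from cron: no path reaches billing. The graph stays acyclic.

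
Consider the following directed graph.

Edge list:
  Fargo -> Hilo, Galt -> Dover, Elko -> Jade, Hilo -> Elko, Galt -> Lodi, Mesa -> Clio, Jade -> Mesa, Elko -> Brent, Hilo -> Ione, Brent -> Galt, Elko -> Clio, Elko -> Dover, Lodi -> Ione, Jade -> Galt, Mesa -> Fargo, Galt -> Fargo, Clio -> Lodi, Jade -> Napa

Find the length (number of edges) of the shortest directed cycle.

For each vertex v, BFS finds the shortest path from v back to v.
The shortest such closed walk is Elko → Jade → Galt → Fargo → Hilo → Elko, length 5.

5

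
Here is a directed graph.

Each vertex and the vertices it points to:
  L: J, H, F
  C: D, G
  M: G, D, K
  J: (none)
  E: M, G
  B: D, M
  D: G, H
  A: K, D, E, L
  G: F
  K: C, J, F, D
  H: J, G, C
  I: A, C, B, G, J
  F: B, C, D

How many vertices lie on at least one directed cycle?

8

A vertex is on a directed cycle iff it belongs to a strongly connected component of size ≥ 2 (or has a self-loop).
The vertices on cycles are {B, C, D, F, G, H, K, M} — 8 in total.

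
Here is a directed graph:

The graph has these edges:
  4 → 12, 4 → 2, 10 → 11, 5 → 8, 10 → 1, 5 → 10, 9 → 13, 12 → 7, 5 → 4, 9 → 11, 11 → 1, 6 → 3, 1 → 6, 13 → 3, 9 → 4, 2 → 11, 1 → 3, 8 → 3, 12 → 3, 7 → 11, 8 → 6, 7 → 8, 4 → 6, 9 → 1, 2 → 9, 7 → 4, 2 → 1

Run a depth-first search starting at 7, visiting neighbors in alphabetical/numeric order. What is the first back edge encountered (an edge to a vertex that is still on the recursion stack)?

9->4

DFS from 7 (visiting neighbors in alphabetical/numeric order); mark gray on enter, black on exit:
7 gray
  4 gray
    2 gray
      1 gray
        3 gray
        3 black
        6 gray
          6→3: 3 black — skip
        6 black
      1 black
      9 gray
        9→1: 1 black — skip
        9→4: 4 is gray → back edge
First back edge: 9 → 4.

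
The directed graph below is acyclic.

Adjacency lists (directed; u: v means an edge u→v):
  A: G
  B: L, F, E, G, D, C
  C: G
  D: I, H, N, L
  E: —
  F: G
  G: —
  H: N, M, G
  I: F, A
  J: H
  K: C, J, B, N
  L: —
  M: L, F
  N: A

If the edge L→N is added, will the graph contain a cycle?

No

Adding L→N creates a cycle iff N can already reach L.
Explore from N: no path reaches L. The graph stays acyclic.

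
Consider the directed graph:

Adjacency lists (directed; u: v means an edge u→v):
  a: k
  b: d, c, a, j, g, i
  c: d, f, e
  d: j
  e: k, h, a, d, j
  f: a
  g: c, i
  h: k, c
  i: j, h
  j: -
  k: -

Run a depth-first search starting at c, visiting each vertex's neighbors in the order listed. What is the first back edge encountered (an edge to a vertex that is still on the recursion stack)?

h→c

DFS from c (visiting each vertex's neighbors in the order listed); mark gray on enter, black on exit:
c gray
  d gray
    j gray
    j black
  d black
  f gray
    a gray
      k gray
      k black
    a black
  f black
  e gray
    e→k: k black — skip
    h gray
      h→k: k black — skip
      h→c: c is gray → back edge
First back edge: h → c.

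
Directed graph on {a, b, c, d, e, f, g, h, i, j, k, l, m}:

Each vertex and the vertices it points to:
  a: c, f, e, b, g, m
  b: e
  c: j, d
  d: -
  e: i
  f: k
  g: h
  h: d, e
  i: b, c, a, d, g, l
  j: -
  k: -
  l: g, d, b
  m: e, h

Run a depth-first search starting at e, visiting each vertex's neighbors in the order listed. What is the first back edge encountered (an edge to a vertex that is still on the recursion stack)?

b->e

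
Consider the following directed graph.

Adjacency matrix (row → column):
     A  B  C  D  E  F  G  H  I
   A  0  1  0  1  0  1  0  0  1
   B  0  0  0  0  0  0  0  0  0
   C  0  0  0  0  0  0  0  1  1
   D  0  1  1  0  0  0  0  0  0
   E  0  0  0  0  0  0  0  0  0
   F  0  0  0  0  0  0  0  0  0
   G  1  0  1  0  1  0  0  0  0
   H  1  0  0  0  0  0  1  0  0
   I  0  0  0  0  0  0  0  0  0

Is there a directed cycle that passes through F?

No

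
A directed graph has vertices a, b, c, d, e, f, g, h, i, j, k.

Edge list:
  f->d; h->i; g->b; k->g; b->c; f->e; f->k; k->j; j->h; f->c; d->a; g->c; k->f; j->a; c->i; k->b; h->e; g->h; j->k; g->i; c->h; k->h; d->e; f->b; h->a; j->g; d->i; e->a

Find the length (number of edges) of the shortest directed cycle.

For each vertex v, BFS finds the shortest path from v back to v.
The shortest such closed walk is f → k → f, length 2.

2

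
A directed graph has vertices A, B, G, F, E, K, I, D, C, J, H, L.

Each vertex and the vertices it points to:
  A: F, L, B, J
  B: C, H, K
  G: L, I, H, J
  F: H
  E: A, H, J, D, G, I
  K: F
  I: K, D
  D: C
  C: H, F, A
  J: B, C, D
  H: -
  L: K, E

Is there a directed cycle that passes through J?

J is on a cycle iff J can reach itself via ≥1 edge.
J → C → A → J — yes.

Yes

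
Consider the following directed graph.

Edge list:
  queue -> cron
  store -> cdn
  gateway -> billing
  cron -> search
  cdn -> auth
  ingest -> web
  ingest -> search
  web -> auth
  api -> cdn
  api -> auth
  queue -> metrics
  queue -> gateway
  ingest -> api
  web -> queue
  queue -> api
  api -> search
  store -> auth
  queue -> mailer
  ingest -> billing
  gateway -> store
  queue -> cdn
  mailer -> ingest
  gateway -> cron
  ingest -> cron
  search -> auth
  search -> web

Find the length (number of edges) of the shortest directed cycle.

For each vertex v, BFS finds the shortest path from v back to v.
The shortest such closed walk is queue → cron → search → web → queue, length 4.

4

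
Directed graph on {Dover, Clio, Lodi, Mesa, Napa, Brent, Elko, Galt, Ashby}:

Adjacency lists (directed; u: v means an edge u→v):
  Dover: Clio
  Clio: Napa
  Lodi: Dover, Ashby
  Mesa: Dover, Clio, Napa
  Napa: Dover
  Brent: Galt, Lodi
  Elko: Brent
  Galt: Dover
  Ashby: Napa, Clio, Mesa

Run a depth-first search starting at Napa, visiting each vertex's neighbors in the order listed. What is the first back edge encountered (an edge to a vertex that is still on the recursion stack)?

Clio->Napa

DFS from Napa (visiting each vertex's neighbors in the order listed); mark gray on enter, black on exit:
Napa gray
  Dover gray
    Clio gray
      Clio→Napa: Napa is gray → back edge
First back edge: Clio → Napa.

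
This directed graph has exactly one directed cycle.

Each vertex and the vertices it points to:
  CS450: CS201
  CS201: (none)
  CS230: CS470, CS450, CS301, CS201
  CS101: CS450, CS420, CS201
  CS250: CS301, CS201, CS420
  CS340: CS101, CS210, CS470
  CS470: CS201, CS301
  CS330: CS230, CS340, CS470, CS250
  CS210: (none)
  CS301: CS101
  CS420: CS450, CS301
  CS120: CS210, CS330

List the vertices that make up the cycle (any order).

CS101, CS301, CS420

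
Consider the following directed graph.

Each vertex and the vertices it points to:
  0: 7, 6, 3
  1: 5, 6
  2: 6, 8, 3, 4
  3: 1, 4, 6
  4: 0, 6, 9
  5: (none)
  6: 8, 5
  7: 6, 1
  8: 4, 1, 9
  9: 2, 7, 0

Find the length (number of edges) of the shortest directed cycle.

For each vertex v, BFS finds the shortest path from v back to v.
The shortest such closed walk is 9 → 2 → 4 → 9, length 3.

3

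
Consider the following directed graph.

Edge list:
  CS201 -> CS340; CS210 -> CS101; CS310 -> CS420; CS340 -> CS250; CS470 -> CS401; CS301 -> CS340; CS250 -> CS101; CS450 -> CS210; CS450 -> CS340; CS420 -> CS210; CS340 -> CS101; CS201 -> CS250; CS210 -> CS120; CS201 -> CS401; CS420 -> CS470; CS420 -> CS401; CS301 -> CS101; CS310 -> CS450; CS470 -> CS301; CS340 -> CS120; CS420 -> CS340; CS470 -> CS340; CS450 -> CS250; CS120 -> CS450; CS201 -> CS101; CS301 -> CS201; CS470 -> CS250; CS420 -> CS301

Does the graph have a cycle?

DFS with white/gray/black marking, starting from CS450:
CS450 gray
  CS250 gray
    CS101 gray
    CS101 black
  CS250 black
  CS340 gray
    CS340→CS250: CS250 black — skip
    CS340→CS101: CS101 black — skip
    CS120 gray
      CS120→CS450: CS450 is gray → back edge
Back edge found, so a cycle exists: CS450 → CS340 → CS120 → CS450.

Yes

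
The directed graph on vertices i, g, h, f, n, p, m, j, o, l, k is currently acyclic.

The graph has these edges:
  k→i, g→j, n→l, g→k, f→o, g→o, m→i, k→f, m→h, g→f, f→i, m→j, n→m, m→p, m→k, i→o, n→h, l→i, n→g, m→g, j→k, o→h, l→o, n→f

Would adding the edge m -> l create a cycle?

No

Adding m→l creates a cycle iff l can already reach m.
Explore from l: no path reaches m. The graph stays acyclic.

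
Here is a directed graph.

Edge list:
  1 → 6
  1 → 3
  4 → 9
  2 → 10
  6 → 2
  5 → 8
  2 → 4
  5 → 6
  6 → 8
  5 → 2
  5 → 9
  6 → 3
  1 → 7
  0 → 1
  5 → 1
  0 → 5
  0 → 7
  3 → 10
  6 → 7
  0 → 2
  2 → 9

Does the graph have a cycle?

No

DFS with white/gray/black marking, starting from 3:
3 gray
  10 gray
  10 black
3 black
0 gray
  5 gray
    9 gray
    9 black
    1 gray
      7 gray
      7 black
      1→3: 3 black — skip
      6 gray
        8 gray
        8 black
        6→7: 7 black — skip
        2 gray
          2→9: 9 black — skip
          4 gray
            4→9: 9 black — skip
          4 black
          2→10: 10 black — skip
        2 black
        6→3: 3 black — skip
      6 black
    1 black
    5→6: 6 black — skip
    5→8: 8 black — skip
    5→2: 2 black — skip
  5 black
  0→7: 7 black — skip
  0→2: 2 black — skip
  0→1: 1 black — skip
0 black
Every edge goes to a white or black vertex — no back edge, so the graph is acyclic.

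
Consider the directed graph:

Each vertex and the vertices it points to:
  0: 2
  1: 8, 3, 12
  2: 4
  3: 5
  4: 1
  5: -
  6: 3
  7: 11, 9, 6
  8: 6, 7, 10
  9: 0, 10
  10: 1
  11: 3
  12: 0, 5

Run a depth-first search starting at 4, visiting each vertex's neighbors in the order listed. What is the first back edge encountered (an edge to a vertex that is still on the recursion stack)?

DFS from 4 (visiting each vertex's neighbors in the order listed); mark gray on enter, black on exit:
4 gray
  1 gray
    8 gray
      6 gray
        3 gray
          5 gray
          5 black
        3 black
      6 black
      7 gray
        11 gray
          11→3: 3 black — skip
        11 black
        9 gray
          0 gray
            2 gray
              2→4: 4 is gray → back edge
First back edge: 2 → 4.

2->4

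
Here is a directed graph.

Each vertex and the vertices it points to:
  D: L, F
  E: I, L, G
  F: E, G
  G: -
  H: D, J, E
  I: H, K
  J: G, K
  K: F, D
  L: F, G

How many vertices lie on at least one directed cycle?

A vertex is on a directed cycle iff it belongs to a strongly connected component of size ≥ 2 (or has a self-loop).
The vertices on cycles are {D, E, F, H, I, J, K, L} — 8 in total.

8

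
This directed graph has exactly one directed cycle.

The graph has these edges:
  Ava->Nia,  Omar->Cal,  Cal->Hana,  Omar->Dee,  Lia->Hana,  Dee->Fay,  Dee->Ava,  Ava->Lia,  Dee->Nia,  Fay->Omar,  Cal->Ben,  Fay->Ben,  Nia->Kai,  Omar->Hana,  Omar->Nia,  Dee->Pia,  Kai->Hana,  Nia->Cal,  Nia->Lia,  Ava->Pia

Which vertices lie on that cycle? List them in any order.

DFS with gray/black marking from Dee:
Dee gray
  Nia gray
    Cal gray
      Hana gray
      Hana black
      Ben gray
      Ben black
    Cal black
    Lia gray
      Lia→Hana: Hana black — skip
    Lia black
    Kai gray
      Kai→Hana: Hana black — skip
    Kai black
  Nia black
  Fay gray
    Fay→Ben: Ben black — skip
    Omar gray
      Omar→Nia: Nia black — skip
      Omar→Dee: Dee is gray → back edge
Back edge closes the cycle Dee → Fay → Omar → Dee; its vertices are {Dee, Fay, Omar}.

Dee, Fay, Omar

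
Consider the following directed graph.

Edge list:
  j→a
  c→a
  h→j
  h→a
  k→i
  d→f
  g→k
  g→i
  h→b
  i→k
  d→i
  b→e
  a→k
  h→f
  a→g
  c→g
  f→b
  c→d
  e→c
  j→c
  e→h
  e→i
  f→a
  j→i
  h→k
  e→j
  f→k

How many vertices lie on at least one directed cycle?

A vertex is on a directed cycle iff it belongs to a strongly connected component of size ≥ 2 (or has a self-loop).
The vertices on cycles are {b, c, d, e, f, h, i, j, k} — 9 in total.

9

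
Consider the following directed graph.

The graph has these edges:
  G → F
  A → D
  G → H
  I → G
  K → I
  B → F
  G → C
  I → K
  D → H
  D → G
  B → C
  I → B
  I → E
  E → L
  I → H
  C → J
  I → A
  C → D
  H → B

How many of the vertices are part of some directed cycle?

7

A vertex is on a directed cycle iff it belongs to a strongly connected component of size ≥ 2 (or has a self-loop).
The vertices on cycles are {B, C, D, G, H, I, K} — 7 in total.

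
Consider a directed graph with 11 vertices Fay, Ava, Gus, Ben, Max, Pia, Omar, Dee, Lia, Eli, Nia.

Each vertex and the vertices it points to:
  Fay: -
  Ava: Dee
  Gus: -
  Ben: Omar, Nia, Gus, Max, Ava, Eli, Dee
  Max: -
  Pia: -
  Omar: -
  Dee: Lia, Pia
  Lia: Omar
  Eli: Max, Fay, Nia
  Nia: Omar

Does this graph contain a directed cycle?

DFS with white/gray/black marking, starting from Dee:
Dee gray
  Lia gray
    Omar gray
    Omar black
  Lia black
  Pia gray
  Pia black
Dee black
Fay gray
Fay black
Ava gray
  Ava→Dee: Dee black — skip
Ava black
Gus gray
Gus black
Ben gray
  Ben→Omar: Omar black — skip
  Nia gray
    Nia→Omar: Omar black — skip
  Nia black
  Ben→Gus: Gus black — skip
  Max gray
  Max black
  Ben→Ava: Ava black — skip
  Eli gray
    Eli→Max: Max black — skip
    Eli→Fay: Fay black — skip
    Eli→Nia: Nia black — skip
  Eli black
  Ben→Dee: Dee black — skip
Ben black
Every edge goes to a white or black vertex — no back edge, so the graph is acyclic.

No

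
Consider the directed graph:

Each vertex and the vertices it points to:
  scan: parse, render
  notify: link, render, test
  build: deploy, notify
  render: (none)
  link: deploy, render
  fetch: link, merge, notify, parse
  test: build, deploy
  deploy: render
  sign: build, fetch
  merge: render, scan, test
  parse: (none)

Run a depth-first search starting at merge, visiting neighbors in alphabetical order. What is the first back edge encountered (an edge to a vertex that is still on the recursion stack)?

DFS from merge (visiting neighbors in alphabetical order); mark gray on enter, black on exit:
merge gray
  render gray
  render black
  scan gray
    parse gray
    parse black
    scan→render: render black — skip
  scan black
  test gray
    build gray
      deploy gray
        deploy→render: render black — skip
      deploy black
      notify gray
        link gray
          link→deploy: deploy black — skip
          link→render: render black — skip
        link black
        notify→render: render black — skip
        notify→test: test is gray → back edge
First back edge: notify → test.

notify→test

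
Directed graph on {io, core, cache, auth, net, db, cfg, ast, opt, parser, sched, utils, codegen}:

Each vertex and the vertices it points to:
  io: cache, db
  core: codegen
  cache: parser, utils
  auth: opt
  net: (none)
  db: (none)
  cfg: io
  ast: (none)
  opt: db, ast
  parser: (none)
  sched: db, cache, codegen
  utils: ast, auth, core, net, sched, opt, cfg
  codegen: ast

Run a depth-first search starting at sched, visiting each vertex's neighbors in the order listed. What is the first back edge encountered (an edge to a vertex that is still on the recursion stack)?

utils->sched

DFS from sched (visiting each vertex's neighbors in the order listed); mark gray on enter, black on exit:
sched gray
  db gray
  db black
  cache gray
    parser gray
    parser black
    utils gray
      ast gray
      ast black
      auth gray
        opt gray
          opt→db: db black — skip
          opt→ast: ast black — skip
        opt black
      auth black
      core gray
        codegen gray
          codegen→ast: ast black — skip
        codegen black
      core black
      net gray
      net black
      utils→sched: sched is gray → back edge
First back edge: utils → sched.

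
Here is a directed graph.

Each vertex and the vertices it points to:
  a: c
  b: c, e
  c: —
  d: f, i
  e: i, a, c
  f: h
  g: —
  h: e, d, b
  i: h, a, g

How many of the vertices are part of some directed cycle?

6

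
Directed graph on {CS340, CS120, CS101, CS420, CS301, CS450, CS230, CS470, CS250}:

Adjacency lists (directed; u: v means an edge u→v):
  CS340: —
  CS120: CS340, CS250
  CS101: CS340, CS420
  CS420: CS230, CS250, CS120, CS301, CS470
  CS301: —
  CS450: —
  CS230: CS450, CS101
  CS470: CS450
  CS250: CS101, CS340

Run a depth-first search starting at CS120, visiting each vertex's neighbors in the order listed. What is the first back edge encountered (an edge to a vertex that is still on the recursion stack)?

CS230→CS101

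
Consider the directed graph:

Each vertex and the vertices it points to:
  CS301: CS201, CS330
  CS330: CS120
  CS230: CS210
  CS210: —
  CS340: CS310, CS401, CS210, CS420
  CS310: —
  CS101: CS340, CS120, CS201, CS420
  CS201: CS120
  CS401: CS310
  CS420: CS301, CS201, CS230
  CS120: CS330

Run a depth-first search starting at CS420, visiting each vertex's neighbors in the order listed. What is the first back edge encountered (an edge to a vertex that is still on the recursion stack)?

CS330→CS120

DFS from CS420 (visiting each vertex's neighbors in the order listed); mark gray on enter, black on exit:
CS420 gray
  CS301 gray
    CS201 gray
      CS120 gray
        CS330 gray
          CS330→CS120: CS120 is gray → back edge
First back edge: CS330 → CS120.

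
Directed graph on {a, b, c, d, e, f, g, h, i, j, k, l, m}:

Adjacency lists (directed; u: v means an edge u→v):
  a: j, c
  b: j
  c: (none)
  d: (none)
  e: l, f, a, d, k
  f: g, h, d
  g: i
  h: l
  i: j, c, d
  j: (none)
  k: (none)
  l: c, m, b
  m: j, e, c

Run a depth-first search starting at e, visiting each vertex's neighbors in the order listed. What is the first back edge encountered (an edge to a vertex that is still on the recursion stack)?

m->e

DFS from e (visiting each vertex's neighbors in the order listed); mark gray on enter, black on exit:
e gray
  l gray
    c gray
    c black
    m gray
      j gray
      j black
      m→e: e is gray → back edge
First back edge: m → e.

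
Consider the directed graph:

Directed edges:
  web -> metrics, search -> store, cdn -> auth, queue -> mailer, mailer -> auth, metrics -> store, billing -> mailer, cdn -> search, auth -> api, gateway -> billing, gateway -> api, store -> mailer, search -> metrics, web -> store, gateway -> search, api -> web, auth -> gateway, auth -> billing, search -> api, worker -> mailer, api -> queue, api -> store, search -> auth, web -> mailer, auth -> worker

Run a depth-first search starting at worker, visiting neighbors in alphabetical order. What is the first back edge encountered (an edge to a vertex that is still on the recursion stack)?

DFS from worker (visiting neighbors in alphabetical order); mark gray on enter, black on exit:
worker gray
  mailer gray
    auth gray
      api gray
        queue gray
          queue→mailer: mailer is gray → back edge
First back edge: queue → mailer.

queue->mailer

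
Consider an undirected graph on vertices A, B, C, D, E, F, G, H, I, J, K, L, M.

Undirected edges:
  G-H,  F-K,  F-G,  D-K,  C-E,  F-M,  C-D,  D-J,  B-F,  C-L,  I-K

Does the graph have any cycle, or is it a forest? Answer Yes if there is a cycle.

DFS, tracking each vertex's parent; an edge to a visited non-parent vertex closes a cycle.
Start from J:
visit J (parent –)
  visit D (parent J)
    visit C (parent D)
      visit L (parent C)
        L–C: parent, skip
      visit E (parent C)
        E–C: parent, skip
      C–D: parent, skip
    visit K (parent D)
      K–D: parent, skip
      visit I (parent K)
        I–K: parent, skip
      visit F (parent K)
        F–K: parent, skip
        visit B (parent F)
          B–F: parent, skip
        visit G (parent F)
          visit H (parent G)
            H–G: parent, skip
          G–F: parent, skip
        visit M (parent F)
          M–F: parent, skip
    D–J: parent, skip
visit A (parent –)
No non-parent visited neighbor found — the graph is a forest.

No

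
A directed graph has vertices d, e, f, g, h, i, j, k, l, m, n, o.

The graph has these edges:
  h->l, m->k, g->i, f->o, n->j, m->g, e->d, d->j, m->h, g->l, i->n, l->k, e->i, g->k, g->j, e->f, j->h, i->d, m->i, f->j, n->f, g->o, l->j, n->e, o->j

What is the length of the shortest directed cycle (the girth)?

3

For each vertex v, BFS finds the shortest path from v back to v.
The shortest such closed walk is h → l → j → h, length 3.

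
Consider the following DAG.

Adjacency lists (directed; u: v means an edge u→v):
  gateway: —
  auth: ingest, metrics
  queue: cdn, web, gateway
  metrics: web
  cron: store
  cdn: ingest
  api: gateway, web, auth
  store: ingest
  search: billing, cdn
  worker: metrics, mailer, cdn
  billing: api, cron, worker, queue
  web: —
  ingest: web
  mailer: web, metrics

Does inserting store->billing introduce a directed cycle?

Yes

Adding store→billing creates a cycle iff billing can already reach store.
Path from billing: billing → cron → store.
So billing → … → store → billing is a cycle.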